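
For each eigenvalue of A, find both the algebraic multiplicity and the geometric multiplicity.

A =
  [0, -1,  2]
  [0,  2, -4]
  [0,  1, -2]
λ = 0: alg = 3, geom = 2

Step 1 — factor the characteristic polynomial to read off the algebraic multiplicities:
  χ_A(x) = x^3

Step 2 — compute geometric multiplicities via the rank-nullity identity g(λ) = n − rank(A − λI):
  rank(A − (0)·I) = 1, so dim ker(A − (0)·I) = n − 1 = 2

Summary:
  λ = 0: algebraic multiplicity = 3, geometric multiplicity = 2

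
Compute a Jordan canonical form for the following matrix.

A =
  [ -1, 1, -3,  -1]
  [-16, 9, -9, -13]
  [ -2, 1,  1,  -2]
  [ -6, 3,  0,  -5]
J_3(1) ⊕ J_1(1)

The characteristic polynomial is
  det(x·I − A) = x^4 - 4*x^3 + 6*x^2 - 4*x + 1 = (x - 1)^4

Eigenvalues and multiplicities (the geometric multiplicity of λ is n − rank(A − λI), which equals the number of Jordan blocks for λ):
  λ = 1: algebraic multiplicity = 4, geometric multiplicity = 2

Determining the block sizes for each eigenvalue:
  λ = 1: with am = 4 and gm = 2, the partition is not yet determined (e.g. several partitions of 4 into 2 parts exist). Let N = A − (1)·I. Computing rank(N^1) = 2, rank(N^2) = 1, rank(N^3) = 0; the number of blocks of size ≥ j is rank(N^{j−1}) − rank(N^j), giving [2, 1, 1]. So we have 1 block(s) of size 3, 1 block(s) of size 1 → block sizes [3, 1]

Assembling the blocks gives a Jordan form
J =
  [1, 1, 0, 0]
  [0, 1, 1, 0]
  [0, 0, 1, 0]
  [0, 0, 0, 1]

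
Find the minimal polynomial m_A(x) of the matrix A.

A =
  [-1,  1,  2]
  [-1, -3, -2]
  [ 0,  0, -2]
x^2 + 4*x + 4

The characteristic polynomial is χ_A(x) = (x + 2)^3, so the eigenvalues are known. The minimal polynomial is
  m_A(x) = Π_λ (x − λ)^{k_λ}
where k_λ is the size of the *largest* Jordan block for λ (equivalently, the smallest k with (A − λI)^k v = 0 for every generalised eigenvector v of λ).

  λ = -2: largest Jordan block has size 2, contributing (x + 2)^2

So m_A(x) = (x + 2)^2 = x^2 + 4*x + 4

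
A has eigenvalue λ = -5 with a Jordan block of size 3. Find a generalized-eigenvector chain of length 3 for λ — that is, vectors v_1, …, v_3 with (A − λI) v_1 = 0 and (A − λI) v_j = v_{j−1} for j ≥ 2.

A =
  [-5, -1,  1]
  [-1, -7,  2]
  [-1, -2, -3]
A Jordan chain for λ = -5 of length 3:
v_1 = (0, 1, 1)ᵀ
v_2 = (-1, -2, -2)ᵀ
v_3 = (0, 1, 0)ᵀ

Let N = A − (-5)·I. We want v_3 with N^3 v_3 = 0 but N^2 v_3 ≠ 0; then v_{j-1} := N · v_j for j = 3, …, 2.

Pick v_3 = (0, 1, 0)ᵀ.
Then v_2 = N · v_3 = (-1, -2, -2)ᵀ.
Then v_1 = N · v_2 = (0, 1, 1)ᵀ.

Sanity check: (A − (-5)·I) v_1 = (0, 0, 0)ᵀ = 0. ✓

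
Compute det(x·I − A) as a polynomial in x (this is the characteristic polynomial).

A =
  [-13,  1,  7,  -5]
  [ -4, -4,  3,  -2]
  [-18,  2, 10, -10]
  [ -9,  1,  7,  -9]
x^4 + 16*x^3 + 96*x^2 + 256*x + 256

Expanding det(x·I − A) (e.g. by cofactor expansion or by noting that A is similar to its Jordan form J, which has the same characteristic polynomial as A) gives
  χ_A(x) = x^4 + 16*x^3 + 96*x^2 + 256*x + 256
which factors as (x + 4)^4. The eigenvalues (with algebraic multiplicities) are λ = -4 with multiplicity 4.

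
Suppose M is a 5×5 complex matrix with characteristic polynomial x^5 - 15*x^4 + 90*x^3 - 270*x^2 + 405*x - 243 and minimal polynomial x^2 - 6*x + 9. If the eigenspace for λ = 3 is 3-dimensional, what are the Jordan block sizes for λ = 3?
Block sizes for λ = 3: [2, 2, 1]

Step 1 — from the characteristic polynomial, algebraic multiplicity of λ = 3 is 5. From dim ker(M − (3)·I) = 3, there are exactly 3 Jordan blocks for λ = 3.
Step 2 — from the minimal polynomial, the factor (x − 3)^2 tells us the largest block for λ = 3 has size 2.
Step 3 — with total size 5, 3 blocks, and largest block 2, the block sizes (in nonincreasing order) are [2, 2, 1].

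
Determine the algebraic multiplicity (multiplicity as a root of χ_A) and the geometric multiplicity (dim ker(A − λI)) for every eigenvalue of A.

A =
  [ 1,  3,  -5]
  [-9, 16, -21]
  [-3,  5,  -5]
λ = 4: alg = 3, geom = 1

Step 1 — factor the characteristic polynomial to read off the algebraic multiplicities:
  χ_A(x) = (x - 4)^3

Step 2 — compute geometric multiplicities via the rank-nullity identity g(λ) = n − rank(A − λI):
  rank(A − (4)·I) = 2, so dim ker(A − (4)·I) = n − 2 = 1

Summary:
  λ = 4: algebraic multiplicity = 3, geometric multiplicity = 1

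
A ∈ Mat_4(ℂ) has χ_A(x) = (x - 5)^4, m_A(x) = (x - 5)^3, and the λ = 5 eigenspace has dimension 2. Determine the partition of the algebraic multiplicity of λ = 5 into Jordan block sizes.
Block sizes for λ = 5: [3, 1]

Step 1 — from the characteristic polynomial, algebraic multiplicity of λ = 5 is 4. From dim ker(A − (5)·I) = 2, there are exactly 2 Jordan blocks for λ = 5.
Step 2 — from the minimal polynomial, the factor (x − 5)^3 tells us the largest block for λ = 5 has size 3.
Step 3 — with total size 4, 2 blocks, and largest block 3, the block sizes (in nonincreasing order) are [3, 1].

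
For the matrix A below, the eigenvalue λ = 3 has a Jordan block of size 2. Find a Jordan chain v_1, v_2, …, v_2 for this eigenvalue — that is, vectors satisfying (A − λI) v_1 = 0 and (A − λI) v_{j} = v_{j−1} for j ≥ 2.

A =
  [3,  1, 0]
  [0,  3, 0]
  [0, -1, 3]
A Jordan chain for λ = 3 of length 2:
v_1 = (1, 0, -1)ᵀ
v_2 = (0, 1, 0)ᵀ

Let N = A − (3)·I. We want v_2 with N^2 v_2 = 0 but N^1 v_2 ≠ 0; then v_{j-1} := N · v_j for j = 2, …, 2.

Pick v_2 = (0, 1, 0)ᵀ.
Then v_1 = N · v_2 = (1, 0, -1)ᵀ.

Sanity check: (A − (3)·I) v_1 = (0, 0, 0)ᵀ = 0. ✓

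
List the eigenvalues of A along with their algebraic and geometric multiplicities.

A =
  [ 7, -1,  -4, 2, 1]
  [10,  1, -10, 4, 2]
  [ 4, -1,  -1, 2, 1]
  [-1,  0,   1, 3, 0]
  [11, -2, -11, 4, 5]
λ = 3: alg = 5, geom = 3

Step 1 — factor the characteristic polynomial to read off the algebraic multiplicities:
  χ_A(x) = (x - 3)^5

Step 2 — compute geometric multiplicities via the rank-nullity identity g(λ) = n − rank(A − λI):
  rank(A − (3)·I) = 2, so dim ker(A − (3)·I) = n − 2 = 3

Summary:
  λ = 3: algebraic multiplicity = 5, geometric multiplicity = 3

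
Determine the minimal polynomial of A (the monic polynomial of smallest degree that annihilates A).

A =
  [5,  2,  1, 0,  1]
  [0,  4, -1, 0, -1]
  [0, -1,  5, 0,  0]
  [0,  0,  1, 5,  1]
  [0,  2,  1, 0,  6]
x^3 - 15*x^2 + 75*x - 125

The characteristic polynomial is χ_A(x) = (x - 5)^5, so the eigenvalues are known. The minimal polynomial is
  m_A(x) = Π_λ (x − λ)^{k_λ}
where k_λ is the size of the *largest* Jordan block for λ (equivalently, the smallest k with (A − λI)^k v = 0 for every generalised eigenvector v of λ).

  λ = 5: largest Jordan block has size 3, contributing (x − 5)^3

So m_A(x) = (x - 5)^3 = x^3 - 15*x^2 + 75*x - 125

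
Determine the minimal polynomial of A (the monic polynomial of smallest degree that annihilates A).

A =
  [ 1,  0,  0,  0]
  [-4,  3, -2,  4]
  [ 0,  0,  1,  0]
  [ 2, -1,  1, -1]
x^2 - 2*x + 1

The characteristic polynomial is χ_A(x) = (x - 1)^4, so the eigenvalues are known. The minimal polynomial is
  m_A(x) = Π_λ (x − λ)^{k_λ}
where k_λ is the size of the *largest* Jordan block for λ (equivalently, the smallest k with (A − λI)^k v = 0 for every generalised eigenvector v of λ).

  λ = 1: largest Jordan block has size 2, contributing (x − 1)^2

So m_A(x) = (x - 1)^2 = x^2 - 2*x + 1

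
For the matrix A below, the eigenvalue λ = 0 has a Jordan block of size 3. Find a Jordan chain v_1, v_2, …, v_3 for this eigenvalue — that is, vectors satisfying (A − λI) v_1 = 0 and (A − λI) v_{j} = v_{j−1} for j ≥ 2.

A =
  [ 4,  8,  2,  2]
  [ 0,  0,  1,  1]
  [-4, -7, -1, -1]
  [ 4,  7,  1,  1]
A Jordan chain for λ = 0 of length 3:
v_1 = (0, 0, -1, 1)ᵀ
v_2 = (2, -1, -3, 3)ᵀ
v_3 = (1, 0, -1, 0)ᵀ

Let N = A − (0)·I. We want v_3 with N^3 v_3 = 0 but N^2 v_3 ≠ 0; then v_{j-1} := N · v_j for j = 3, …, 2.

Pick v_3 = (1, 0, -1, 0)ᵀ.
Then v_2 = N · v_3 = (2, -1, -3, 3)ᵀ.
Then v_1 = N · v_2 = (0, 0, -1, 1)ᵀ.

Sanity check: (A − (0)·I) v_1 = (0, 0, 0, 0)ᵀ = 0. ✓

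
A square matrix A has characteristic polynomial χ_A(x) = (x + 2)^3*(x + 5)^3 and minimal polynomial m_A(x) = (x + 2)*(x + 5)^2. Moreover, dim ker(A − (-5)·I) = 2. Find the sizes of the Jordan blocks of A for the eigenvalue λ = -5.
Block sizes for λ = -5: [2, 1]

Step 1 — from the characteristic polynomial, algebraic multiplicity of λ = -5 is 3. From dim ker(A − (-5)·I) = 2, there are exactly 2 Jordan blocks for λ = -5.
Step 2 — from the minimal polynomial, the factor (x + 5)^2 tells us the largest block for λ = -5 has size 2.
Step 3 — with total size 3, 2 blocks, and largest block 2, the block sizes (in nonincreasing order) are [2, 1].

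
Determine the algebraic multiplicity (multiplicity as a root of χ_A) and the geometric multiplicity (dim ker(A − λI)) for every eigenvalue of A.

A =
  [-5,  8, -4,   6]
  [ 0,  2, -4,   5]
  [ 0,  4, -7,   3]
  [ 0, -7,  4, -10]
λ = -5: alg = 4, geom = 2

Step 1 — factor the characteristic polynomial to read off the algebraic multiplicities:
  χ_A(x) = (x + 5)^4

Step 2 — compute geometric multiplicities via the rank-nullity identity g(λ) = n − rank(A − λI):
  rank(A − (-5)·I) = 2, so dim ker(A − (-5)·I) = n − 2 = 2

Summary:
  λ = -5: algebraic multiplicity = 4, geometric multiplicity = 2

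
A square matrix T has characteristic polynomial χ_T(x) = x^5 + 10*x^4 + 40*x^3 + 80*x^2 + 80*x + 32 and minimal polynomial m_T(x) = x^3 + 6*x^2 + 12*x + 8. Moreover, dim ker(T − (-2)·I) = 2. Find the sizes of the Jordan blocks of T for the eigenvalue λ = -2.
Block sizes for λ = -2: [3, 2]

Step 1 — from the characteristic polynomial, algebraic multiplicity of λ = -2 is 5. From dim ker(T − (-2)·I) = 2, there are exactly 2 Jordan blocks for λ = -2.
Step 2 — from the minimal polynomial, the factor (x + 2)^3 tells us the largest block for λ = -2 has size 3.
Step 3 — with total size 5, 2 blocks, and largest block 3, the block sizes (in nonincreasing order) are [3, 2].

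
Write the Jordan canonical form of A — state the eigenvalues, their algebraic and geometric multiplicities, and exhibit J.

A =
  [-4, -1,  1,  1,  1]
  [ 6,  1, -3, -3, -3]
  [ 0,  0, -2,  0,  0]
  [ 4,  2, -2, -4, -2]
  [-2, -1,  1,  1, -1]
J_2(-2) ⊕ J_1(-2) ⊕ J_1(-2) ⊕ J_1(-2)

The characteristic polynomial is
  det(x·I − A) = x^5 + 10*x^4 + 40*x^3 + 80*x^2 + 80*x + 32 = (x + 2)^5

Eigenvalues and multiplicities (the geometric multiplicity of λ is n − rank(A − λI), which equals the number of Jordan blocks for λ):
  λ = -2: algebraic multiplicity = 5, geometric multiplicity = 4

Determining the block sizes for each eigenvalue:
  λ = -2: 4 blocks summing to 5 forces exactly one block of size 2 and the rest size 1 → block sizes [2, 1, 1, 1]

Assembling the blocks gives a Jordan form
J =
  [-2,  1,  0,  0,  0]
  [ 0, -2,  0,  0,  0]
  [ 0,  0, -2,  0,  0]
  [ 0,  0,  0, -2,  0]
  [ 0,  0,  0,  0, -2]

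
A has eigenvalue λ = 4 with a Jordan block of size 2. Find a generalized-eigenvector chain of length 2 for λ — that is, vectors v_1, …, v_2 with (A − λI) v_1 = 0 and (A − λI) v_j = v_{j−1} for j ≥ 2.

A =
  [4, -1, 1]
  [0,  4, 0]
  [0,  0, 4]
A Jordan chain for λ = 4 of length 2:
v_1 = (-1, 0, 0)ᵀ
v_2 = (0, 1, 0)ᵀ

Let N = A − (4)·I. We want v_2 with N^2 v_2 = 0 but N^1 v_2 ≠ 0; then v_{j-1} := N · v_j for j = 2, …, 2.

Pick v_2 = (0, 1, 0)ᵀ.
Then v_1 = N · v_2 = (-1, 0, 0)ᵀ.

Sanity check: (A − (4)·I) v_1 = (0, 0, 0)ᵀ = 0. ✓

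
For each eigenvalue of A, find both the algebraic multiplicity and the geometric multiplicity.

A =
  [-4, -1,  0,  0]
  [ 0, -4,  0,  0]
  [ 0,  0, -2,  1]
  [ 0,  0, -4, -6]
λ = -4: alg = 4, geom = 2

Step 1 — factor the characteristic polynomial to read off the algebraic multiplicities:
  χ_A(x) = (x + 4)^4

Step 2 — compute geometric multiplicities via the rank-nullity identity g(λ) = n − rank(A − λI):
  rank(A − (-4)·I) = 2, so dim ker(A − (-4)·I) = n − 2 = 2

Summary:
  λ = -4: algebraic multiplicity = 4, geometric multiplicity = 2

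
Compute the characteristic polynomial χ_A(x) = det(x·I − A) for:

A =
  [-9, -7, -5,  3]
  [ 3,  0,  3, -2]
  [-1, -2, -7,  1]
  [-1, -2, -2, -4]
x^4 + 20*x^3 + 150*x^2 + 500*x + 625

Expanding det(x·I − A) (e.g. by cofactor expansion or by noting that A is similar to its Jordan form J, which has the same characteristic polynomial as A) gives
  χ_A(x) = x^4 + 20*x^3 + 150*x^2 + 500*x + 625
which factors as (x + 5)^4. The eigenvalues (with algebraic multiplicities) are λ = -5 with multiplicity 4.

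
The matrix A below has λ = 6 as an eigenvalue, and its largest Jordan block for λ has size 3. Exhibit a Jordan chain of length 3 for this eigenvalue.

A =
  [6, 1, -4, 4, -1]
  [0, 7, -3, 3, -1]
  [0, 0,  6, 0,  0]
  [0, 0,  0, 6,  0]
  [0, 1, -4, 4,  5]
A Jordan chain for λ = 6 of length 3:
v_1 = (1, 1, 0, 0, 1)ᵀ
v_2 = (-4, -3, 0, 0, -4)ᵀ
v_3 = (0, 0, 1, 0, 0)ᵀ

Let N = A − (6)·I. We want v_3 with N^3 v_3 = 0 but N^2 v_3 ≠ 0; then v_{j-1} := N · v_j for j = 3, …, 2.

Pick v_3 = (0, 0, 1, 0, 0)ᵀ.
Then v_2 = N · v_3 = (-4, -3, 0, 0, -4)ᵀ.
Then v_1 = N · v_2 = (1, 1, 0, 0, 1)ᵀ.

Sanity check: (A − (6)·I) v_1 = (0, 0, 0, 0, 0)ᵀ = 0. ✓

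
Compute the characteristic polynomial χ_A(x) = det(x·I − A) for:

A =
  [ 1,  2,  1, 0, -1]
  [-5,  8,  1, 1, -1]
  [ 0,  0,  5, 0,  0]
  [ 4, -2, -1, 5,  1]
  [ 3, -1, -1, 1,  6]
x^5 - 25*x^4 + 250*x^3 - 1250*x^2 + 3125*x - 3125

Expanding det(x·I − A) (e.g. by cofactor expansion or by noting that A is similar to its Jordan form J, which has the same characteristic polynomial as A) gives
  χ_A(x) = x^5 - 25*x^4 + 250*x^3 - 1250*x^2 + 3125*x - 3125
which factors as (x - 5)^5. The eigenvalues (with algebraic multiplicities) are λ = 5 with multiplicity 5.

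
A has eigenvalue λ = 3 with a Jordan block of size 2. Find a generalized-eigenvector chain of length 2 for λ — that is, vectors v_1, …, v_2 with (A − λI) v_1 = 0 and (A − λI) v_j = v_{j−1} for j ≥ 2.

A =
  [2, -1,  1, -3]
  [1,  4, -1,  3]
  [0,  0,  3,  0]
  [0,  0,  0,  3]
A Jordan chain for λ = 3 of length 2:
v_1 = (-1, 1, 0, 0)ᵀ
v_2 = (1, 0, 0, 0)ᵀ

Let N = A − (3)·I. We want v_2 with N^2 v_2 = 0 but N^1 v_2 ≠ 0; then v_{j-1} := N · v_j for j = 2, …, 2.

Pick v_2 = (1, 0, 0, 0)ᵀ.
Then v_1 = N · v_2 = (-1, 1, 0, 0)ᵀ.

Sanity check: (A − (3)·I) v_1 = (0, 0, 0, 0)ᵀ = 0. ✓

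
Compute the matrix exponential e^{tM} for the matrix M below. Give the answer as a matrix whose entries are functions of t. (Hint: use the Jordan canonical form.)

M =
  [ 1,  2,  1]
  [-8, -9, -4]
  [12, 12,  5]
e^{tM} =
  [2*t*exp(-t) + exp(-t), 2*t*exp(-t), t*exp(-t)]
  [-8*t*exp(-t), -8*t*exp(-t) + exp(-t), -4*t*exp(-t)]
  [12*t*exp(-t), 12*t*exp(-t), 6*t*exp(-t) + exp(-t)]

Strategy: write M = P · J · P⁻¹ where J is a Jordan canonical form, so e^{tM} = P · e^{tJ} · P⁻¹, and e^{tJ} can be computed block-by-block.

M has Jordan form
J =
  [-1,  1,  0]
  [ 0, -1,  0]
  [ 0,  0, -1]
(up to reordering of blocks).

Per-block formulas:
  For a 1×1 block at λ = -1: exp(t · [-1]) = [e^(-1t)].
  For a 2×2 Jordan block J_2(-1): exp(t · J_2(-1)) = e^(-1t)·(I + t·N), where N is the 2×2 nilpotent shift.

After assembling e^{tJ} and conjugating by P, we get:

e^{tM} =
  [2*t*exp(-t) + exp(-t), 2*t*exp(-t), t*exp(-t)]
  [-8*t*exp(-t), -8*t*exp(-t) + exp(-t), -4*t*exp(-t)]
  [12*t*exp(-t), 12*t*exp(-t), 6*t*exp(-t) + exp(-t)]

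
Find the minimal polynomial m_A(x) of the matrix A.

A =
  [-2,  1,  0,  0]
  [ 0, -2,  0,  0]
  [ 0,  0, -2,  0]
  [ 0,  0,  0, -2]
x^2 + 4*x + 4

The characteristic polynomial is χ_A(x) = (x + 2)^4, so the eigenvalues are known. The minimal polynomial is
  m_A(x) = Π_λ (x − λ)^{k_λ}
where k_λ is the size of the *largest* Jordan block for λ (equivalently, the smallest k with (A − λI)^k v = 0 for every generalised eigenvector v of λ).

  λ = -2: largest Jordan block has size 2, contributing (x + 2)^2

So m_A(x) = (x + 2)^2 = x^2 + 4*x + 4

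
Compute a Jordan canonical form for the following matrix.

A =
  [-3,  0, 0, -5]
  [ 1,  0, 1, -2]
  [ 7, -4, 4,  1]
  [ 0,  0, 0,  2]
J_1(-3) ⊕ J_2(2) ⊕ J_1(2)

The characteristic polynomial is
  det(x·I − A) = x^4 - 3*x^3 - 6*x^2 + 28*x - 24 = (x - 2)^3*(x + 3)

Eigenvalues and multiplicities (the geometric multiplicity of λ is n − rank(A − λI), which equals the number of Jordan blocks for λ):
  λ = -3: algebraic multiplicity = 1, geometric multiplicity = 1
  λ = 2: algebraic multiplicity = 3, geometric multiplicity = 2

Determining the block sizes for each eigenvalue:
  λ = -3: one block (gm = 1), so the single block has size am = 1 → block sizes [1]
  λ = 2: 2 blocks summing to 3 forces exactly one block of size 2 and the rest size 1 → block sizes [2, 1]

Assembling the blocks gives a Jordan form
J =
  [-3, 0, 0, 0]
  [ 0, 2, 1, 0]
  [ 0, 0, 2, 0]
  [ 0, 0, 0, 2]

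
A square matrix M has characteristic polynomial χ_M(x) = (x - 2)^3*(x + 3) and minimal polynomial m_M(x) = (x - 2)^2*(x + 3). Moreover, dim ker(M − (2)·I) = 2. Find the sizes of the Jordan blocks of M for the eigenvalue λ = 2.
Block sizes for λ = 2: [2, 1]

Step 1 — from the characteristic polynomial, algebraic multiplicity of λ = 2 is 3. From dim ker(M − (2)·I) = 2, there are exactly 2 Jordan blocks for λ = 2.
Step 2 — from the minimal polynomial, the factor (x − 2)^2 tells us the largest block for λ = 2 has size 2.
Step 3 — with total size 3, 2 blocks, and largest block 2, the block sizes (in nonincreasing order) are [2, 1].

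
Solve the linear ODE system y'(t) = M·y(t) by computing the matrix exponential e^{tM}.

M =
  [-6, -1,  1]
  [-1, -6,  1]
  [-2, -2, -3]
e^{tM} =
  [-t*exp(-5*t) + exp(-5*t), -t*exp(-5*t), t*exp(-5*t)]
  [-t*exp(-5*t), -t*exp(-5*t) + exp(-5*t), t*exp(-5*t)]
  [-2*t*exp(-5*t), -2*t*exp(-5*t), 2*t*exp(-5*t) + exp(-5*t)]

Strategy: write M = P · J · P⁻¹ where J is a Jordan canonical form, so e^{tM} = P · e^{tJ} · P⁻¹, and e^{tJ} can be computed block-by-block.

M has Jordan form
J =
  [-5,  1,  0]
  [ 0, -5,  0]
  [ 0,  0, -5]
(up to reordering of blocks).

Per-block formulas:
  For a 2×2 Jordan block J_2(-5): exp(t · J_2(-5)) = e^(-5t)·(I + t·N), where N is the 2×2 nilpotent shift.
  For a 1×1 block at λ = -5: exp(t · [-5]) = [e^(-5t)].

After assembling e^{tJ} and conjugating by P, we get:

e^{tM} =
  [-t*exp(-5*t) + exp(-5*t), -t*exp(-5*t), t*exp(-5*t)]
  [-t*exp(-5*t), -t*exp(-5*t) + exp(-5*t), t*exp(-5*t)]
  [-2*t*exp(-5*t), -2*t*exp(-5*t), 2*t*exp(-5*t) + exp(-5*t)]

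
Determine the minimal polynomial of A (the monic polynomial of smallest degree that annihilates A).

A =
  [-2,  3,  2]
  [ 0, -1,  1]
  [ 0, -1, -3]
x^3 + 6*x^2 + 12*x + 8

The characteristic polynomial is χ_A(x) = (x + 2)^3, so the eigenvalues are known. The minimal polynomial is
  m_A(x) = Π_λ (x − λ)^{k_λ}
where k_λ is the size of the *largest* Jordan block for λ (equivalently, the smallest k with (A − λI)^k v = 0 for every generalised eigenvector v of λ).

  λ = -2: largest Jordan block has size 3, contributing (x + 2)^3

So m_A(x) = (x + 2)^3 = x^3 + 6*x^2 + 12*x + 8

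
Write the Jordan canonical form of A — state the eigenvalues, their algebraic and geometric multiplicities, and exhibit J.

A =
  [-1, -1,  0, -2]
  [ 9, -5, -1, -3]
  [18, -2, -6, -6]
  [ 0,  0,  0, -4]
J_3(-4) ⊕ J_1(-4)

The characteristic polynomial is
  det(x·I − A) = x^4 + 16*x^3 + 96*x^2 + 256*x + 256 = (x + 4)^4

Eigenvalues and multiplicities (the geometric multiplicity of λ is n − rank(A − λI), which equals the number of Jordan blocks for λ):
  λ = -4: algebraic multiplicity = 4, geometric multiplicity = 2

Determining the block sizes for each eigenvalue:
  λ = -4: with am = 4 and gm = 2, the partition is not yet determined (e.g. several partitions of 4 into 2 parts exist). Let N = A − (-4)·I. Computing rank(N^1) = 2, rank(N^2) = 1, rank(N^3) = 0; the number of blocks of size ≥ j is rank(N^{j−1}) − rank(N^j), giving [2, 1, 1]. So we have 1 block(s) of size 3, 1 block(s) of size 1 → block sizes [3, 1]

Assembling the blocks gives a Jordan form
J =
  [-4,  1,  0,  0]
  [ 0, -4,  1,  0]
  [ 0,  0, -4,  0]
  [ 0,  0,  0, -4]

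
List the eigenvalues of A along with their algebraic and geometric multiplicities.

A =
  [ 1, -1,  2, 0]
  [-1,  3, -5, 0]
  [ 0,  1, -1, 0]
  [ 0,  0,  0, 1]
λ = 1: alg = 4, geom = 2

Step 1 — factor the characteristic polynomial to read off the algebraic multiplicities:
  χ_A(x) = (x - 1)^4

Step 2 — compute geometric multiplicities via the rank-nullity identity g(λ) = n − rank(A − λI):
  rank(A − (1)·I) = 2, so dim ker(A − (1)·I) = n − 2 = 2

Summary:
  λ = 1: algebraic multiplicity = 4, geometric multiplicity = 2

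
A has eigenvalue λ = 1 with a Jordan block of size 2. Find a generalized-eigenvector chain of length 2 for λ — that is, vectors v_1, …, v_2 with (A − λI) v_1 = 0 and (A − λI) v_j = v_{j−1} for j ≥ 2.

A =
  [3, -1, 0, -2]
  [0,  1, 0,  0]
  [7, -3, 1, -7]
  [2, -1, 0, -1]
A Jordan chain for λ = 1 of length 2:
v_1 = (2, 0, 7, 2)ᵀ
v_2 = (1, 0, 0, 0)ᵀ

Let N = A − (1)·I. We want v_2 with N^2 v_2 = 0 but N^1 v_2 ≠ 0; then v_{j-1} := N · v_j for j = 2, …, 2.

Pick v_2 = (1, 0, 0, 0)ᵀ.
Then v_1 = N · v_2 = (2, 0, 7, 2)ᵀ.

Sanity check: (A − (1)·I) v_1 = (0, 0, 0, 0)ᵀ = 0. ✓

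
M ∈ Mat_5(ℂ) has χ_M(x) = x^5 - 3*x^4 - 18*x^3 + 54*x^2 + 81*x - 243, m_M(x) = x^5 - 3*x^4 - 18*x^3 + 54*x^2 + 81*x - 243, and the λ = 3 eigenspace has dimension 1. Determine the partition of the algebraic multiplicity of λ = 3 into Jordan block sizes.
Block sizes for λ = 3: [3]

Step 1 — from the characteristic polynomial, algebraic multiplicity of λ = 3 is 3. From dim ker(M − (3)·I) = 1, there are exactly 1 Jordan blocks for λ = 3.
Step 2 — from the minimal polynomial, the factor (x − 3)^3 tells us the largest block for λ = 3 has size 3.
Step 3 — with total size 3, 1 blocks, and largest block 3, the block sizes (in nonincreasing order) are [3].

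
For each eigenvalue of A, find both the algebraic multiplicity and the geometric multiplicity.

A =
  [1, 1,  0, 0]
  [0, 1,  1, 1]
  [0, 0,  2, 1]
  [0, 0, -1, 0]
λ = 1: alg = 4, geom = 2

Step 1 — factor the characteristic polynomial to read off the algebraic multiplicities:
  χ_A(x) = (x - 1)^4

Step 2 — compute geometric multiplicities via the rank-nullity identity g(λ) = n − rank(A − λI):
  rank(A − (1)·I) = 2, so dim ker(A − (1)·I) = n − 2 = 2

Summary:
  λ = 1: algebraic multiplicity = 4, geometric multiplicity = 2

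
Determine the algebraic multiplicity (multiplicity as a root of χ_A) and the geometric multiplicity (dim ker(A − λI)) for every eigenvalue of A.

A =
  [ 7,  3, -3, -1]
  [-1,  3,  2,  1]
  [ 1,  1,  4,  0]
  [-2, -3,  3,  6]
λ = 5: alg = 4, geom = 2

Step 1 — factor the characteristic polynomial to read off the algebraic multiplicities:
  χ_A(x) = (x - 5)^4

Step 2 — compute geometric multiplicities via the rank-nullity identity g(λ) = n − rank(A − λI):
  rank(A − (5)·I) = 2, so dim ker(A − (5)·I) = n − 2 = 2

Summary:
  λ = 5: algebraic multiplicity = 4, geometric multiplicity = 2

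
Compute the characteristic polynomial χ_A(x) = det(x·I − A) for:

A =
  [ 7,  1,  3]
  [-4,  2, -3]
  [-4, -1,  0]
x^3 - 9*x^2 + 27*x - 27

Expanding det(x·I − A) (e.g. by cofactor expansion or by noting that A is similar to its Jordan form J, which has the same characteristic polynomial as A) gives
  χ_A(x) = x^3 - 9*x^2 + 27*x - 27
which factors as (x - 3)^3. The eigenvalues (with algebraic multiplicities) are λ = 3 with multiplicity 3.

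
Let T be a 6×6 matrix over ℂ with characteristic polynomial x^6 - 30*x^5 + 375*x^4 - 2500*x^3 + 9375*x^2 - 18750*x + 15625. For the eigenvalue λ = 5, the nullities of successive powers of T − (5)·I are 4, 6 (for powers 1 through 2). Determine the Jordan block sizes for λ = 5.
Block sizes for λ = 5: [2, 2, 1, 1]

From the dimensions of kernels of powers, the number of Jordan blocks of size at least j is d_j − d_{j−1} where d_j = dim ker(N^j) (with d_0 = 0). Computing the differences gives [4, 2].
The number of blocks of size exactly k is (#blocks of size ≥ k) − (#blocks of size ≥ k + 1), so the partition is: 2 block(s) of size 1, 2 block(s) of size 2.
In nonincreasing order the block sizes are [2, 2, 1, 1].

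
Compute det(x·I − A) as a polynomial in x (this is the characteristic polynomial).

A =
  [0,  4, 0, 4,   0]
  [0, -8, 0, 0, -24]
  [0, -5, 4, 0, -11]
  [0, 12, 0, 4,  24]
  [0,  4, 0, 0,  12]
x^5 - 12*x^4 + 48*x^3 - 64*x^2

Expanding det(x·I − A) (e.g. by cofactor expansion or by noting that A is similar to its Jordan form J, which has the same characteristic polynomial as A) gives
  χ_A(x) = x^5 - 12*x^4 + 48*x^3 - 64*x^2
which factors as x^2*(x - 4)^3. The eigenvalues (with algebraic multiplicities) are λ = 0 with multiplicity 2, λ = 4 with multiplicity 3.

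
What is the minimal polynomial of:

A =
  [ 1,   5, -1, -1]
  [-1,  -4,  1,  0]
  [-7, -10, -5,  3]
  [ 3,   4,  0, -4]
x^3 + 9*x^2 + 27*x + 27

The characteristic polynomial is χ_A(x) = (x + 3)^4, so the eigenvalues are known. The minimal polynomial is
  m_A(x) = Π_λ (x − λ)^{k_λ}
where k_λ is the size of the *largest* Jordan block for λ (equivalently, the smallest k with (A − λI)^k v = 0 for every generalised eigenvector v of λ).

  λ = -3: largest Jordan block has size 3, contributing (x + 3)^3

So m_A(x) = (x + 3)^3 = x^3 + 9*x^2 + 27*x + 27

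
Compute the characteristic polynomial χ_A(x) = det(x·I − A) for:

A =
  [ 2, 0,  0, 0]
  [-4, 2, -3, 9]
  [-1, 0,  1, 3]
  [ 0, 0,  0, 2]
x^4 - 7*x^3 + 18*x^2 - 20*x + 8

Expanding det(x·I − A) (e.g. by cofactor expansion or by noting that A is similar to its Jordan form J, which has the same characteristic polynomial as A) gives
  χ_A(x) = x^4 - 7*x^3 + 18*x^2 - 20*x + 8
which factors as (x - 2)^3*(x - 1). The eigenvalues (with algebraic multiplicities) are λ = 1 with multiplicity 1, λ = 2 with multiplicity 3.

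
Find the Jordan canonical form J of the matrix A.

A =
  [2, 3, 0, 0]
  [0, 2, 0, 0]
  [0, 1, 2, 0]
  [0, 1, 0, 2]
J_2(2) ⊕ J_1(2) ⊕ J_1(2)

The characteristic polynomial is
  det(x·I − A) = x^4 - 8*x^3 + 24*x^2 - 32*x + 16 = (x - 2)^4

Eigenvalues and multiplicities (the geometric multiplicity of λ is n − rank(A − λI), which equals the number of Jordan blocks for λ):
  λ = 2: algebraic multiplicity = 4, geometric multiplicity = 3

Determining the block sizes for each eigenvalue:
  λ = 2: 3 blocks summing to 4 forces exactly one block of size 2 and the rest size 1 → block sizes [2, 1, 1]

Assembling the blocks gives a Jordan form
J =
  [2, 1, 0, 0]
  [0, 2, 0, 0]
  [0, 0, 2, 0]
  [0, 0, 0, 2]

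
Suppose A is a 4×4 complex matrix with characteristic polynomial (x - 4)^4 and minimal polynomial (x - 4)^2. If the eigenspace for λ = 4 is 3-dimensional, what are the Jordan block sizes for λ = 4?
Block sizes for λ = 4: [2, 1, 1]

Step 1 — from the characteristic polynomial, algebraic multiplicity of λ = 4 is 4. From dim ker(A − (4)·I) = 3, there are exactly 3 Jordan blocks for λ = 4.
Step 2 — from the minimal polynomial, the factor (x − 4)^2 tells us the largest block for λ = 4 has size 2.
Step 3 — with total size 4, 3 blocks, and largest block 2, the block sizes (in nonincreasing order) are [2, 1, 1].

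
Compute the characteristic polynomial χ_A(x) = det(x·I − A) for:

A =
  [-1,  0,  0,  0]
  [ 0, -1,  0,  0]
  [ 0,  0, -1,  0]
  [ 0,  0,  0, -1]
x^4 + 4*x^3 + 6*x^2 + 4*x + 1

Expanding det(x·I − A) (e.g. by cofactor expansion or by noting that A is similar to its Jordan form J, which has the same characteristic polynomial as A) gives
  χ_A(x) = x^4 + 4*x^3 + 6*x^2 + 4*x + 1
which factors as (x + 1)^4. The eigenvalues (with algebraic multiplicities) are λ = -1 with multiplicity 4.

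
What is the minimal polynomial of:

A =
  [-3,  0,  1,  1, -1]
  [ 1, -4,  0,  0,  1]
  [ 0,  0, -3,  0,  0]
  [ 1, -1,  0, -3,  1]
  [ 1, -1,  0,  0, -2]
x^3 + 9*x^2 + 27*x + 27

The characteristic polynomial is χ_A(x) = (x + 3)^5, so the eigenvalues are known. The minimal polynomial is
  m_A(x) = Π_λ (x − λ)^{k_λ}
where k_λ is the size of the *largest* Jordan block for λ (equivalently, the smallest k with (A − λI)^k v = 0 for every generalised eigenvector v of λ).

  λ = -3: largest Jordan block has size 3, contributing (x + 3)^3

So m_A(x) = (x + 3)^3 = x^3 + 9*x^2 + 27*x + 27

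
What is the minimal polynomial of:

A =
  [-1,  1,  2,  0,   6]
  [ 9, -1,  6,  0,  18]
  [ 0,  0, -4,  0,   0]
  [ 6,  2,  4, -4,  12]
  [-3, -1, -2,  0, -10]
x^2 + 8*x + 16

The characteristic polynomial is χ_A(x) = (x + 4)^5, so the eigenvalues are known. The minimal polynomial is
  m_A(x) = Π_λ (x − λ)^{k_λ}
where k_λ is the size of the *largest* Jordan block for λ (equivalently, the smallest k with (A − λI)^k v = 0 for every generalised eigenvector v of λ).

  λ = -4: largest Jordan block has size 2, contributing (x + 4)^2

So m_A(x) = (x + 4)^2 = x^2 + 8*x + 16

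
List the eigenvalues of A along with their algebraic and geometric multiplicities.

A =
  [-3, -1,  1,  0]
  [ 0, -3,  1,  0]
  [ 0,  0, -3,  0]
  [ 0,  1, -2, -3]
λ = -3: alg = 4, geom = 2

Step 1 — factor the characteristic polynomial to read off the algebraic multiplicities:
  χ_A(x) = (x + 3)^4

Step 2 — compute geometric multiplicities via the rank-nullity identity g(λ) = n − rank(A − λI):
  rank(A − (-3)·I) = 2, so dim ker(A − (-3)·I) = n − 2 = 2

Summary:
  λ = -3: algebraic multiplicity = 4, geometric multiplicity = 2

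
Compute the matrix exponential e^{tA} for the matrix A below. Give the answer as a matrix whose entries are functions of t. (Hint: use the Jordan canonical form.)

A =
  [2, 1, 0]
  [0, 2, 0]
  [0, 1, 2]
e^{tA} =
  [exp(2*t), t*exp(2*t), 0]
  [0, exp(2*t), 0]
  [0, t*exp(2*t), exp(2*t)]

Strategy: write A = P · J · P⁻¹ where J is a Jordan canonical form, so e^{tA} = P · e^{tJ} · P⁻¹, and e^{tJ} can be computed block-by-block.

A has Jordan form
J =
  [2, 1, 0]
  [0, 2, 0]
  [0, 0, 2]
(up to reordering of blocks).

Per-block formulas:
  For a 2×2 Jordan block J_2(2): exp(t · J_2(2)) = e^(2t)·(I + t·N), where N is the 2×2 nilpotent shift.
  For a 1×1 block at λ = 2: exp(t · [2]) = [e^(2t)].

After assembling e^{tJ} and conjugating by P, we get:

e^{tA} =
  [exp(2*t), t*exp(2*t), 0]
  [0, exp(2*t), 0]
  [0, t*exp(2*t), exp(2*t)]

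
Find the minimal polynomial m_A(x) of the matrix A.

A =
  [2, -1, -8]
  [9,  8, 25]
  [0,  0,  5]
x^3 - 15*x^2 + 75*x - 125

The characteristic polynomial is χ_A(x) = (x - 5)^3, so the eigenvalues are known. The minimal polynomial is
  m_A(x) = Π_λ (x − λ)^{k_λ}
where k_λ is the size of the *largest* Jordan block for λ (equivalently, the smallest k with (A − λI)^k v = 0 for every generalised eigenvector v of λ).

  λ = 5: largest Jordan block has size 3, contributing (x − 5)^3

So m_A(x) = (x - 5)^3 = x^3 - 15*x^2 + 75*x - 125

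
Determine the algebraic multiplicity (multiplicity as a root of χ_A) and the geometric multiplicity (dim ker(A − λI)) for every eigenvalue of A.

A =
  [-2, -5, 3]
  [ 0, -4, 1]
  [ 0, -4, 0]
λ = -2: alg = 3, geom = 1

Step 1 — factor the characteristic polynomial to read off the algebraic multiplicities:
  χ_A(x) = (x + 2)^3

Step 2 — compute geometric multiplicities via the rank-nullity identity g(λ) = n − rank(A − λI):
  rank(A − (-2)·I) = 2, so dim ker(A − (-2)·I) = n − 2 = 1

Summary:
  λ = -2: algebraic multiplicity = 3, geometric multiplicity = 1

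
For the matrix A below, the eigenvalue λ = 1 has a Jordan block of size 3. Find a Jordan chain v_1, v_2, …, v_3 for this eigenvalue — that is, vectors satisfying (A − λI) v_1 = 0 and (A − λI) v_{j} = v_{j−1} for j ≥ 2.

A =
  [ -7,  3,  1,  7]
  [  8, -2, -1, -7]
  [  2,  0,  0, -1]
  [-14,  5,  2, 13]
A Jordan chain for λ = 1 of length 3:
v_1 = (-8, 8, -4, -12)ᵀ
v_2 = (-8, 8, 2, -14)ᵀ
v_3 = (1, 0, 0, 0)ᵀ

Let N = A − (1)·I. We want v_3 with N^3 v_3 = 0 but N^2 v_3 ≠ 0; then v_{j-1} := N · v_j for j = 3, …, 2.

Pick v_3 = (1, 0, 0, 0)ᵀ.
Then v_2 = N · v_3 = (-8, 8, 2, -14)ᵀ.
Then v_1 = N · v_2 = (-8, 8, -4, -12)ᵀ.

Sanity check: (A − (1)·I) v_1 = (0, 0, 0, 0)ᵀ = 0. ✓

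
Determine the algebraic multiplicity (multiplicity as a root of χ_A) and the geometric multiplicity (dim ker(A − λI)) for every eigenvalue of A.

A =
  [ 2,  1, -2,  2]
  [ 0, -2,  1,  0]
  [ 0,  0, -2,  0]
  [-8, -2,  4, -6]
λ = -2: alg = 4, geom = 2

Step 1 — factor the characteristic polynomial to read off the algebraic multiplicities:
  χ_A(x) = (x + 2)^4

Step 2 — compute geometric multiplicities via the rank-nullity identity g(λ) = n − rank(A − λI):
  rank(A − (-2)·I) = 2, so dim ker(A − (-2)·I) = n − 2 = 2

Summary:
  λ = -2: algebraic multiplicity = 4, geometric multiplicity = 2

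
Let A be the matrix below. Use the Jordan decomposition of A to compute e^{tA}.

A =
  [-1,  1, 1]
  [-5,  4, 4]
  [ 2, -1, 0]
e^{tA} =
  [t^2*exp(t)/2 - 2*t*exp(t) + exp(t), t*exp(t), t^2*exp(t)/2 + t*exp(t)]
  [3*t^2*exp(t)/2 - 5*t*exp(t), 3*t*exp(t) + exp(t), 3*t^2*exp(t)/2 + 4*t*exp(t)]
  [-t^2*exp(t)/2 + 2*t*exp(t), -t*exp(t), -t^2*exp(t)/2 - t*exp(t) + exp(t)]

Strategy: write A = P · J · P⁻¹ where J is a Jordan canonical form, so e^{tA} = P · e^{tJ} · P⁻¹, and e^{tJ} can be computed block-by-block.

A has Jordan form
J =
  [1, 1, 0]
  [0, 1, 1]
  [0, 0, 1]
(up to reordering of blocks).

Per-block formulas:
  For a 3×3 Jordan block J_3(1): exp(t · J_3(1)) = e^(1t)·(I + t·N + (t^2/2)·N^2), where N is the 3×3 nilpotent shift.

After assembling e^{tJ} and conjugating by P, we get:

e^{tA} =
  [t^2*exp(t)/2 - 2*t*exp(t) + exp(t), t*exp(t), t^2*exp(t)/2 + t*exp(t)]
  [3*t^2*exp(t)/2 - 5*t*exp(t), 3*t*exp(t) + exp(t), 3*t^2*exp(t)/2 + 4*t*exp(t)]
  [-t^2*exp(t)/2 + 2*t*exp(t), -t*exp(t), -t^2*exp(t)/2 - t*exp(t) + exp(t)]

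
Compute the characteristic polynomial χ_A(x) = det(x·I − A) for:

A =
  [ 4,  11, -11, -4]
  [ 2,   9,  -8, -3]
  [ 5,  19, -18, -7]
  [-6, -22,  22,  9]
x^4 - 4*x^3 + 6*x^2 - 4*x + 1

Expanding det(x·I − A) (e.g. by cofactor expansion or by noting that A is similar to its Jordan form J, which has the same characteristic polynomial as A) gives
  χ_A(x) = x^4 - 4*x^3 + 6*x^2 - 4*x + 1
which factors as (x - 1)^4. The eigenvalues (with algebraic multiplicities) are λ = 1 with multiplicity 4.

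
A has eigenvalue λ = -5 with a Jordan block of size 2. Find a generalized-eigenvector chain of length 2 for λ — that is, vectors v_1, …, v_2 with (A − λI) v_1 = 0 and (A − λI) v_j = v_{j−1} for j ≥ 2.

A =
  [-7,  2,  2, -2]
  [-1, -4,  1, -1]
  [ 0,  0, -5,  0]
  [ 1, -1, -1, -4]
A Jordan chain for λ = -5 of length 2:
v_1 = (-2, -1, 0, 1)ᵀ
v_2 = (1, 0, 0, 0)ᵀ

Let N = A − (-5)·I. We want v_2 with N^2 v_2 = 0 but N^1 v_2 ≠ 0; then v_{j-1} := N · v_j for j = 2, …, 2.

Pick v_2 = (1, 0, 0, 0)ᵀ.
Then v_1 = N · v_2 = (-2, -1, 0, 1)ᵀ.

Sanity check: (A − (-5)·I) v_1 = (0, 0, 0, 0)ᵀ = 0. ✓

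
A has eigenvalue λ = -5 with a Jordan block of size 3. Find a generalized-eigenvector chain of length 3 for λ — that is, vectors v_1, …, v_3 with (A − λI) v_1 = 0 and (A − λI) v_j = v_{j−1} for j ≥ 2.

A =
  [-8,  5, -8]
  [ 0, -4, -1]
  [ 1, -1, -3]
A Jordan chain for λ = -5 of length 3:
v_1 = (1, -1, -1)ᵀ
v_2 = (-3, 0, 1)ᵀ
v_3 = (1, 0, 0)ᵀ

Let N = A − (-5)·I. We want v_3 with N^3 v_3 = 0 but N^2 v_3 ≠ 0; then v_{j-1} := N · v_j for j = 3, …, 2.

Pick v_3 = (1, 0, 0)ᵀ.
Then v_2 = N · v_3 = (-3, 0, 1)ᵀ.
Then v_1 = N · v_2 = (1, -1, -1)ᵀ.

Sanity check: (A − (-5)·I) v_1 = (0, 0, 0)ᵀ = 0. ✓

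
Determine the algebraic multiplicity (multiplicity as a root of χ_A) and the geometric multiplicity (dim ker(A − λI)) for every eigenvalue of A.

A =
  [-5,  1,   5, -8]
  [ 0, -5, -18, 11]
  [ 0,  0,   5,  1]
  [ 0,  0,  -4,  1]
λ = -5: alg = 2, geom = 1; λ = 3: alg = 2, geom = 1

Step 1 — factor the characteristic polynomial to read off the algebraic multiplicities:
  χ_A(x) = (x - 3)^2*(x + 5)^2

Step 2 — compute geometric multiplicities via the rank-nullity identity g(λ) = n − rank(A − λI):
  rank(A − (-5)·I) = 3, so dim ker(A − (-5)·I) = n − 3 = 1
  rank(A − (3)·I) = 3, so dim ker(A − (3)·I) = n − 3 = 1

Summary:
  λ = -5: algebraic multiplicity = 2, geometric multiplicity = 1
  λ = 3: algebraic multiplicity = 2, geometric multiplicity = 1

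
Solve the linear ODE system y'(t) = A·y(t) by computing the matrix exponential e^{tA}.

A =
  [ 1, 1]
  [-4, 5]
e^{tA} =
  [-2*t*exp(3*t) + exp(3*t), t*exp(3*t)]
  [-4*t*exp(3*t), 2*t*exp(3*t) + exp(3*t)]

Strategy: write A = P · J · P⁻¹ where J is a Jordan canonical form, so e^{tA} = P · e^{tJ} · P⁻¹, and e^{tJ} can be computed block-by-block.

A has Jordan form
J =
  [3, 1]
  [0, 3]
(up to reordering of blocks).

Per-block formulas:
  For a 2×2 Jordan block J_2(3): exp(t · J_2(3)) = e^(3t)·(I + t·N), where N is the 2×2 nilpotent shift.

After assembling e^{tJ} and conjugating by P, we get:

e^{tA} =
  [-2*t*exp(3*t) + exp(3*t), t*exp(3*t)]
  [-4*t*exp(3*t), 2*t*exp(3*t) + exp(3*t)]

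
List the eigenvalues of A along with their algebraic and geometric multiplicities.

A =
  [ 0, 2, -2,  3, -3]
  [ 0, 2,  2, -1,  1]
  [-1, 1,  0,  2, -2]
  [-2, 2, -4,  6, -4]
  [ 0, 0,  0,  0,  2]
λ = 2: alg = 5, geom = 3

Step 1 — factor the characteristic polynomial to read off the algebraic multiplicities:
  χ_A(x) = (x - 2)^5

Step 2 — compute geometric multiplicities via the rank-nullity identity g(λ) = n − rank(A − λI):
  rank(A − (2)·I) = 2, so dim ker(A − (2)·I) = n − 2 = 3

Summary:
  λ = 2: algebraic multiplicity = 5, geometric multiplicity = 3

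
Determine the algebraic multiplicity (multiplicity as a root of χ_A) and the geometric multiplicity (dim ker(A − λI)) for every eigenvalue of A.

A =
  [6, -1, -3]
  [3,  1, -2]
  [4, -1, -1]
λ = 2: alg = 3, geom = 1

Step 1 — factor the characteristic polynomial to read off the algebraic multiplicities:
  χ_A(x) = (x - 2)^3

Step 2 — compute geometric multiplicities via the rank-nullity identity g(λ) = n − rank(A − λI):
  rank(A − (2)·I) = 2, so dim ker(A − (2)·I) = n − 2 = 1

Summary:
  λ = 2: algebraic multiplicity = 3, geometric multiplicity = 1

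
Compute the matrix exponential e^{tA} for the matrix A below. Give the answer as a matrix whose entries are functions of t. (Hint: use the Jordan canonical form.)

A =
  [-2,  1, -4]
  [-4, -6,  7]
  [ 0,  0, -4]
e^{tA} =
  [2*t*exp(-4*t) + exp(-4*t), t*exp(-4*t), -t^2*exp(-4*t)/2 - 4*t*exp(-4*t)]
  [-4*t*exp(-4*t), -2*t*exp(-4*t) + exp(-4*t), t^2*exp(-4*t) + 7*t*exp(-4*t)]
  [0, 0, exp(-4*t)]

Strategy: write A = P · J · P⁻¹ where J is a Jordan canonical form, so e^{tA} = P · e^{tJ} · P⁻¹, and e^{tJ} can be computed block-by-block.

A has Jordan form
J =
  [-4,  1,  0]
  [ 0, -4,  1]
  [ 0,  0, -4]
(up to reordering of blocks).

Per-block formulas:
  For a 3×3 Jordan block J_3(-4): exp(t · J_3(-4)) = e^(-4t)·(I + t·N + (t^2/2)·N^2), where N is the 3×3 nilpotent shift.

After assembling e^{tJ} and conjugating by P, we get:

e^{tA} =
  [2*t*exp(-4*t) + exp(-4*t), t*exp(-4*t), -t^2*exp(-4*t)/2 - 4*t*exp(-4*t)]
  [-4*t*exp(-4*t), -2*t*exp(-4*t) + exp(-4*t), t^2*exp(-4*t) + 7*t*exp(-4*t)]
  [0, 0, exp(-4*t)]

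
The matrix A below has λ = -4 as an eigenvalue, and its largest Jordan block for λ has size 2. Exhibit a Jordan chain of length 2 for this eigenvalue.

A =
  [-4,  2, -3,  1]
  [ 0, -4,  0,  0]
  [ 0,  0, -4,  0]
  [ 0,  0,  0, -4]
A Jordan chain for λ = -4 of length 2:
v_1 = (2, 0, 0, 0)ᵀ
v_2 = (0, 1, 0, 0)ᵀ

Let N = A − (-4)·I. We want v_2 with N^2 v_2 = 0 but N^1 v_2 ≠ 0; then v_{j-1} := N · v_j for j = 2, …, 2.

Pick v_2 = (0, 1, 0, 0)ᵀ.
Then v_1 = N · v_2 = (2, 0, 0, 0)ᵀ.

Sanity check: (A − (-4)·I) v_1 = (0, 0, 0, 0)ᵀ = 0. ✓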